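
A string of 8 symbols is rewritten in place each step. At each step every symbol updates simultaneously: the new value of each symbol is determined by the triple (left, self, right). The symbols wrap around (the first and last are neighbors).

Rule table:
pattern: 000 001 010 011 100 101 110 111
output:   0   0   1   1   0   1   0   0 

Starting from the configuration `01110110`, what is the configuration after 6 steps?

step 1: 01001100
step 2: 01001000
step 3: 01001000  (fixed point — unchanged through step 6)

01001000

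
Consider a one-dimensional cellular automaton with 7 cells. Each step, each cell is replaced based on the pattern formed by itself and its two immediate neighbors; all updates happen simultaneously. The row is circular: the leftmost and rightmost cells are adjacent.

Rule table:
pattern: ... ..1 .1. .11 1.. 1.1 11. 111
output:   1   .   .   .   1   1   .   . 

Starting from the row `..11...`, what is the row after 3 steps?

step 1: 1...111
step 2: .11....
step 3: ...1111

...1111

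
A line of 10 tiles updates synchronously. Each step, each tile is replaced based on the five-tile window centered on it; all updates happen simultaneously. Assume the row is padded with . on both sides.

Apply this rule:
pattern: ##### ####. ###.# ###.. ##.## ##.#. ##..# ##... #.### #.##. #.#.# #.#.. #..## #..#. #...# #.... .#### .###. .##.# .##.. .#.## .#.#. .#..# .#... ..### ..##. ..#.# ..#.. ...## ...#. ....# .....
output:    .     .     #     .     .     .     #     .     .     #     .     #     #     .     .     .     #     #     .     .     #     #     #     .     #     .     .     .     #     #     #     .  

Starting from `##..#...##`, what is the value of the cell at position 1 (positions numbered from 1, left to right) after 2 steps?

..#....#..
##...##...
position 1 holds #

#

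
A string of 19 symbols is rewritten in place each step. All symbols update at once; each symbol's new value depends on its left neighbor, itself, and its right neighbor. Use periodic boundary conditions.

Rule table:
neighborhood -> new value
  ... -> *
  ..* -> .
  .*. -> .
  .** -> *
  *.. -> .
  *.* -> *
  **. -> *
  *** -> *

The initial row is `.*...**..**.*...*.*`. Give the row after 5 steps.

*******..*********.

step 1: *..*.**..***..*..*.
step 2: ....***..***......*
step 3: .**.***..***.****..
step 4: .******..********.*
step 5: *******..*********.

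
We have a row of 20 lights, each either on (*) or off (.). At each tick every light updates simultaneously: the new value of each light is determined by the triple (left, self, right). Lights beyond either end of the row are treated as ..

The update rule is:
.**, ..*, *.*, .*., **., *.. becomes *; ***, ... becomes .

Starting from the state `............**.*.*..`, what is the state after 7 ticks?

...........********.
..........**......**
.........****....***
........**..**..**.*
.......*************
......**...........*
.....****.........**

.....****.........**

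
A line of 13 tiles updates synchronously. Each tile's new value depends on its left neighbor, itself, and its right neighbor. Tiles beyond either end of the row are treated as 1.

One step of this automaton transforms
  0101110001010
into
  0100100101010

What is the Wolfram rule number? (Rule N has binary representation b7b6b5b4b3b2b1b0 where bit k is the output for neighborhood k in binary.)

position 4: 111 → 1  (bit 7 = 1)
position 5: 110 → 0  (bit 6 = 0)
position 0: 101 → 0  (bit 5 = 0)
position 6: 100 → 0  (bit 4 = 0)
position 3: 011 → 0  (bit 3 = 0)
position 1: 010 → 1  (bit 2 = 1)
position 8: 001 → 0  (bit 1 = 0)
position 7: 000 → 1  (bit 0 = 1)
bits b7..b0 = 10000101 = 133

133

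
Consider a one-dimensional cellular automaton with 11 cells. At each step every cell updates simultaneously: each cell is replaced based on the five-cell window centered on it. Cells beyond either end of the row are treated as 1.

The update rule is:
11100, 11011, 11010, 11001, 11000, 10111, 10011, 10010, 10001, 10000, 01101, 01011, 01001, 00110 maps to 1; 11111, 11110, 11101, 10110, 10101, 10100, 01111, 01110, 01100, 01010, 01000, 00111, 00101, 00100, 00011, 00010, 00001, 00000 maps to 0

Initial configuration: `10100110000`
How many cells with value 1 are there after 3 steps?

step 1: 01011101100
step 2: 10110010011
step 3: 01001101100
count of 1: 5

5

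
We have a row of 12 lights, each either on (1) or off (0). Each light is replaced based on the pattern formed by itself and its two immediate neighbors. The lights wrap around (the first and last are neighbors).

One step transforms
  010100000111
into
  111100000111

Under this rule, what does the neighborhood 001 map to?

0

At position 8 the neighborhood is 001; the next row has 0 there.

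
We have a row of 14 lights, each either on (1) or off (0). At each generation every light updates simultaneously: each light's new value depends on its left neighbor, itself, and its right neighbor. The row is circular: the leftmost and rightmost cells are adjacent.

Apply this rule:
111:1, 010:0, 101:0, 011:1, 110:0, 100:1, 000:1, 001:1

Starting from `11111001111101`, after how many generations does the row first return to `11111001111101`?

11110111111001
11100111110111
11011111100111
10011111011111
01111110011111
01111101111110
11111001111101

7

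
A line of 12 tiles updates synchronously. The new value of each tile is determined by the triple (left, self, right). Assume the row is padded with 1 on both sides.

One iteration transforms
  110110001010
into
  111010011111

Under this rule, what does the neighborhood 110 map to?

1

At position 1 the neighborhood is 110; the next row has 1 there.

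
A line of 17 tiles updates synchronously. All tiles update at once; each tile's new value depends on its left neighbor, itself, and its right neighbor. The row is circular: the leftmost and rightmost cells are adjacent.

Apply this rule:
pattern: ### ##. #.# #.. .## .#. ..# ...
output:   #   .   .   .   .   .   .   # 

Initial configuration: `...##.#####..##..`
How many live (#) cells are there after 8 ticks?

tick 1: ##.....###......#
tick 2: #..###..#..####..
tick 3: ....#.......##...
tick 4: ###...#####....##
tick 5: ##..#..###..##..#
tick 6: #.......#........
tick 7: ..#####...######.
tick 8: #..###..#..####..
count of #: 9

9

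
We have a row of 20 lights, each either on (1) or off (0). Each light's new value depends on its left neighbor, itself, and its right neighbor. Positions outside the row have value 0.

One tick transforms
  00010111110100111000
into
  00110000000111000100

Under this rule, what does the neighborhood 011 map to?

At position 5 the neighborhood is 011; the next row has 0 there.

0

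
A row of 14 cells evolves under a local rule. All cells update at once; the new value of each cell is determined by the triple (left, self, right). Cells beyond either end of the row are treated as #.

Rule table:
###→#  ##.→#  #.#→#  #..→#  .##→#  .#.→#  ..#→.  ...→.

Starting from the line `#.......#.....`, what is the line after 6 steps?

#######.######

##......##....
###.....###...
####....####..
#####...#####.
######..######
#######.######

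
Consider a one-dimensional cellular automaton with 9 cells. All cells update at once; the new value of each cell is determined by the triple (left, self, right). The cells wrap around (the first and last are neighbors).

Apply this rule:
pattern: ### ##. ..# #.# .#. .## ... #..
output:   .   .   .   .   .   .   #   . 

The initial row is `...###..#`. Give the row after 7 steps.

.#.......
...######
.#.......  (repeats step 1; period 2)
step 7: .#.......

.#.......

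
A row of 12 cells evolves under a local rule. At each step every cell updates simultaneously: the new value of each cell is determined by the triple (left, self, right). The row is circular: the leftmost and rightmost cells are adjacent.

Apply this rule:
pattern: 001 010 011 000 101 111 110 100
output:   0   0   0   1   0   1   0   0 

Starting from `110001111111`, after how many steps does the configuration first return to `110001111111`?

14

100100111111
000000011111
011111001110
001110000100
100100110001
000000000100
111111110001
111111100100
011111000000
001110011111
000100001110
110001100100
000100000000
110001111111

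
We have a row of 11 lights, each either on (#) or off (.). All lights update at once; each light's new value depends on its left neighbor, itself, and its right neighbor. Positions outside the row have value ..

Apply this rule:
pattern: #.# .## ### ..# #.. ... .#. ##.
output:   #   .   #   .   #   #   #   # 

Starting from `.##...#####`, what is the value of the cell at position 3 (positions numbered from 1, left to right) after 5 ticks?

#

tick 1: ..###..####
tick 2: #..###..###
tick 3: ##..###..##
tick 4: .##..###..#
tick 5: ..##..###.#
position 3 holds #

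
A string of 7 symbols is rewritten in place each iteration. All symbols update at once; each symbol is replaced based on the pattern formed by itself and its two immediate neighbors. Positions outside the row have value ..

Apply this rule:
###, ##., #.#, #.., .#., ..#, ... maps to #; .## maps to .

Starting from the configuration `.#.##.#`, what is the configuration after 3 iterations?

#.###.#

iteration 1: ###.###
iteration 2: .###.##
iteration 3: #.###.#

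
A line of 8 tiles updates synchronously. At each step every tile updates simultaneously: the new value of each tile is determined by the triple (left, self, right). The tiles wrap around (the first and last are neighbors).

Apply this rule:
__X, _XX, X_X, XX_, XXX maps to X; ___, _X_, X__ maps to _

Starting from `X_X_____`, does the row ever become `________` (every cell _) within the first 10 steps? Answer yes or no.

_X_____X
X_____X_
_____X_X
____X_X_
___X_X__
__X_X___
_X_X____
X_X_____  (repeats step 0; period 8)
step 10: X_____X_
step 10 is X_____X_, still not uniform _

no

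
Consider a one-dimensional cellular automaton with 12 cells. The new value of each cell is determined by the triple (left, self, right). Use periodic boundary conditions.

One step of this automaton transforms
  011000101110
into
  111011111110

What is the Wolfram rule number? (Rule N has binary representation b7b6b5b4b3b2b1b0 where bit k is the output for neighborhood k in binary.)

position 9: 111 → 1  (bit 7 = 1)
position 2: 110 → 1  (bit 6 = 1)
position 7: 101 → 1  (bit 5 = 1)
position 3: 100 → 0  (bit 4 = 0)
position 1: 011 → 1  (bit 3 = 1)
position 6: 010 → 1  (bit 2 = 1)
position 0: 001 → 1  (bit 1 = 1)
position 4: 000 → 1  (bit 0 = 1)
bits b7..b0 = 11101111 = 239

239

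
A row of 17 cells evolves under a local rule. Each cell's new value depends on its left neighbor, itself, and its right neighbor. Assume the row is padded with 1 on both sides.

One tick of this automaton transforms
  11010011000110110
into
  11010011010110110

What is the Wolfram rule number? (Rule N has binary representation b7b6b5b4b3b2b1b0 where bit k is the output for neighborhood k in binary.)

205

position 0: 111 → 1  (bit 7 = 1)
position 1: 110 → 1  (bit 6 = 1)
position 2: 101 → 0  (bit 5 = 0)
position 4: 100 → 0  (bit 4 = 0)
position 6: 011 → 1  (bit 3 = 1)
position 3: 010 → 1  (bit 2 = 1)
position 5: 001 → 0  (bit 1 = 0)
position 9: 000 → 1  (bit 0 = 1)
bits b7..b0 = 11001101 = 205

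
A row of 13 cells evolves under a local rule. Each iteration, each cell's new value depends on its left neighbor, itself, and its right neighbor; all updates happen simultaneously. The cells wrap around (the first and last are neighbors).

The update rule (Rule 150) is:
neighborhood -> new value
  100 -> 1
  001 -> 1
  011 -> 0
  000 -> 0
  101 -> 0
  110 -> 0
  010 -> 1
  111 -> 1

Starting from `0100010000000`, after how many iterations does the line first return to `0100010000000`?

21

1110111000000
0100010100001
0110110110011
0000000001100
0000000010010
0000000111111
1000001011110
1100011001100
0010100110011
1110111001100
0100010110011
0110110001100
1000001010010
1100011011110
0010100001100
0110110010010
1000001111111
0100010111111
0110110011110
1000001101101
0100010000000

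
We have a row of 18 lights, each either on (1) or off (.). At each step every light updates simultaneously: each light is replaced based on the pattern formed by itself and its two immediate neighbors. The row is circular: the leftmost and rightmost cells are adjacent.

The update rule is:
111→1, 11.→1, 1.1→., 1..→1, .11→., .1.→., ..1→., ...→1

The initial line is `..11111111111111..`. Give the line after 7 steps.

step 1: 1..111111111111111
step 2: 11..11111111111111
step 3: 111..1111111111111
step 4: 1111..111111111111
step 5: 11111..11111111111
step 6: 111111..1111111111
step 7: 1111111..111111111

1111111..111111111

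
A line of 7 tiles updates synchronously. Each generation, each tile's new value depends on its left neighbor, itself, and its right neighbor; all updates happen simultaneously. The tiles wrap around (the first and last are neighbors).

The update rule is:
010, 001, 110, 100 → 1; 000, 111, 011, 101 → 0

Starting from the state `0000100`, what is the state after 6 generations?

0001110
0010011
1111101
0000100  (repeats generation 0; period 4)
generation 6: 0010011

0010011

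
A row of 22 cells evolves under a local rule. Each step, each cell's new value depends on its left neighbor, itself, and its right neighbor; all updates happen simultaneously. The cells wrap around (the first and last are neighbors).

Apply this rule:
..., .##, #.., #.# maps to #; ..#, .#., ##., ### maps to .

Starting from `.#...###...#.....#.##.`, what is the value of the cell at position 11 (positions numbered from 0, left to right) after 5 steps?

#

..##.#..##..####..##.#
#.#.#.#.#.#.#...#.#.#.
.#.#.#.#.#.#.##..#.#.#
#.#.#.#.#.#.##.#..#.#.
.#.#.#.#.#.##.#.#..#.#
position 11 holds #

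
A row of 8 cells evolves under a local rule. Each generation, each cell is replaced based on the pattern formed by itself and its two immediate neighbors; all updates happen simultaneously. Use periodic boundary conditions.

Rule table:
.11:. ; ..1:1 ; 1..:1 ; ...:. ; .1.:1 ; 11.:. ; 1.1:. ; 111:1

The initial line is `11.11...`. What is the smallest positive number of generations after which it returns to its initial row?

4

.....1.1
1...11.1
.1.1....
11.11...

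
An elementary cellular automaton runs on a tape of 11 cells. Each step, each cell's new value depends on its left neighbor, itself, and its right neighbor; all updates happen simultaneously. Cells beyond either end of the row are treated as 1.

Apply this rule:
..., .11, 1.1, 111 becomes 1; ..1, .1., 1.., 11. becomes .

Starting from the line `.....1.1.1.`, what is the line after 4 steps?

1...1...111

step 1: .111..1.1.1
step 2: 111....1.11
step 3: 11..11..111
step 4: 1...1...111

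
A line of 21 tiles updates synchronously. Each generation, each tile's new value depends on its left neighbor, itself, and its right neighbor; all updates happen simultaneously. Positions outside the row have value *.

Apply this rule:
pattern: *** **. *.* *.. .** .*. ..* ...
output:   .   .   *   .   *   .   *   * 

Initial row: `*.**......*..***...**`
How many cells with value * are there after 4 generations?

.**..*****..**...***.
**..**.....**..***..*
...**..*****..**...**
.***..**.....**..***.
count of *: 10

10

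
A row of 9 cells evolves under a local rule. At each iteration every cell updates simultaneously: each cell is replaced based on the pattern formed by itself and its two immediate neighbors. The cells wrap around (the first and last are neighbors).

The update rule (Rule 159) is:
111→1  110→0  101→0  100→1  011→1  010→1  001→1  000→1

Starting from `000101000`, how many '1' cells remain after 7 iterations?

111101111
111001111
110111111
100111111
011111111
011111110
111111101
count of 1: 8

8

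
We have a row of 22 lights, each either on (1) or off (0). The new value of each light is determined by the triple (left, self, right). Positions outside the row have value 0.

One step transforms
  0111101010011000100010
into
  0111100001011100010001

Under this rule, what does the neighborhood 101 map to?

At position 5 the neighborhood is 101; the next row has 0 there.

0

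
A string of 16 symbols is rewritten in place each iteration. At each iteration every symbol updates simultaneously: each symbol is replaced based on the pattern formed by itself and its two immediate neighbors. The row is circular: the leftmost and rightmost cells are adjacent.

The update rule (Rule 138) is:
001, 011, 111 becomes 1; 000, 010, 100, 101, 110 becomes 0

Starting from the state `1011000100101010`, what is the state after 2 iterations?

0100010010000000

0010001001000000
0100010010000000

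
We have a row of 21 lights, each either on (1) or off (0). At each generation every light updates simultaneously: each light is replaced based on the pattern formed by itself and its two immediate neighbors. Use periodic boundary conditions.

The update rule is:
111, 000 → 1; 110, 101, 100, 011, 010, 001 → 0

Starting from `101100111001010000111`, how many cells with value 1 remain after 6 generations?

000000010000000110011
011111000111110000000
001110010011100111111
000100000001000011110
110001111100011001100
000100111001000000000
count of 1: 5

5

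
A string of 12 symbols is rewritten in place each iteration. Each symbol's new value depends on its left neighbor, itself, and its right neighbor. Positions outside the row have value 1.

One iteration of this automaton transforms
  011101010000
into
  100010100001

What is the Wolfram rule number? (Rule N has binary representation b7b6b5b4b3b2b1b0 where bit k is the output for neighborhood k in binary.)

34

position 2: 111 → 0  (bit 7 = 0)
position 3: 110 → 0  (bit 6 = 0)
position 0: 101 → 1  (bit 5 = 1)
position 8: 100 → 0  (bit 4 = 0)
position 1: 011 → 0  (bit 3 = 0)
position 5: 010 → 0  (bit 2 = 0)
position 11: 001 → 1  (bit 1 = 1)
position 9: 000 → 0  (bit 0 = 0)
bits b7..b0 = 00100010 = 34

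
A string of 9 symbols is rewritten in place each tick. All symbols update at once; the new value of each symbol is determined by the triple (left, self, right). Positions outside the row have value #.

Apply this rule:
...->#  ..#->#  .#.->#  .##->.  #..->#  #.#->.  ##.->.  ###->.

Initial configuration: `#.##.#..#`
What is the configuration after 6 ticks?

.....###.
#####....
.....####
#####....  (repeats tick 2; period 2)
tick 6: #####....

#####....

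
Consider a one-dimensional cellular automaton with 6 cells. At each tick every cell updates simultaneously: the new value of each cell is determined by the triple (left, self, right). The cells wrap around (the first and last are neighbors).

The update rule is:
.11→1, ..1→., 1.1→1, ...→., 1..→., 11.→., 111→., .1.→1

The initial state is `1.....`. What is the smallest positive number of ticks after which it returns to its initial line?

1.....

1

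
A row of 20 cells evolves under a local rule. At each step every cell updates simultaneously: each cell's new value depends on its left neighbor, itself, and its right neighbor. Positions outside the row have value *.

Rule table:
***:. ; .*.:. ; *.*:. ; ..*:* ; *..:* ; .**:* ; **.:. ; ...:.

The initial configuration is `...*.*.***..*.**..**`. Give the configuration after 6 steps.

*.*....*..**..*.***.
...*..*.***.**..*...
*.*.**..*...*.**.*.*
....*.**.*.*..*....*
*..*..*.....**.*..**
.**.**.*...**...***.

.**.**.*...**...***.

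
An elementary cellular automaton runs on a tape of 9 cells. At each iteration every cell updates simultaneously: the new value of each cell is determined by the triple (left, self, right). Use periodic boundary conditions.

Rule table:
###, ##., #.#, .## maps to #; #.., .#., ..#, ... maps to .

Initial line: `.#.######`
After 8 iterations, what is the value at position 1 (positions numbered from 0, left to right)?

#.#######
#########
#########  (fixed point — unchanged through iteration 8)
position 1 holds #

#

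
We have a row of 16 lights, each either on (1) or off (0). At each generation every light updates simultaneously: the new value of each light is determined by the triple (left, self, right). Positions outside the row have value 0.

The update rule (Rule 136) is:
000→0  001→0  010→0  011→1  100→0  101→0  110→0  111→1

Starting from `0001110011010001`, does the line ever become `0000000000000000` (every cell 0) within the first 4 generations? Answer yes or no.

yes

0001100010000000
0001000000000000
0000000000000000
all cells are 0 at generation 3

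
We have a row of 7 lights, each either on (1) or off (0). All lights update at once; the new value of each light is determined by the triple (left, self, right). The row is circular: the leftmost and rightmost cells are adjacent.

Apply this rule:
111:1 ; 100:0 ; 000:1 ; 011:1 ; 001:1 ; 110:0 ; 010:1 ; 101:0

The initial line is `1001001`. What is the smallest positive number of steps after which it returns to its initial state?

step 1: 0011011
step 2: 0110010
step 3: 1100110
step 4: 1001100
step 5: 1011001
step 6: 0010011
step 7: 0110110
step 8: 1100100
step 9: 1001101
step 10: 0011001
step 11: 0110011
step 12: 0100110
step 13: 1101100
step 14: 1001001

14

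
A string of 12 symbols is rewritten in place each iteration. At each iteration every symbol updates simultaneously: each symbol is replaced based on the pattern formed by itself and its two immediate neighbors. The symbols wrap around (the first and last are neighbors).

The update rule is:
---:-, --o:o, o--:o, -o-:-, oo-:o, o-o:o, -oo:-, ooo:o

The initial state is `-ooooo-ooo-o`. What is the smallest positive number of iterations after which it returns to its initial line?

12

iteration 1: o-ooooo-ooo-
iteration 2: -o-ooooo-ooo
iteration 3: o-o-ooooo-oo
iteration 4: oo-o-ooooo-o
iteration 5: ooo-o-ooooo-
iteration 6: -ooo-o-ooooo
iteration 7: o-ooo-o-oooo
iteration 8: oo-ooo-o-ooo
iteration 9: ooo-ooo-o-oo
iteration 10: oooo-ooo-o-o
iteration 11: ooooo-ooo-o-
iteration 12: -ooooo-ooo-o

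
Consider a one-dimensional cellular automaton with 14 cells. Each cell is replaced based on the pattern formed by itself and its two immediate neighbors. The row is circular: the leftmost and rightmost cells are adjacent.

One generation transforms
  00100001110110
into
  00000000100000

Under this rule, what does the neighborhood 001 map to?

At position 1 the neighborhood is 001; the next row has 0 there.

0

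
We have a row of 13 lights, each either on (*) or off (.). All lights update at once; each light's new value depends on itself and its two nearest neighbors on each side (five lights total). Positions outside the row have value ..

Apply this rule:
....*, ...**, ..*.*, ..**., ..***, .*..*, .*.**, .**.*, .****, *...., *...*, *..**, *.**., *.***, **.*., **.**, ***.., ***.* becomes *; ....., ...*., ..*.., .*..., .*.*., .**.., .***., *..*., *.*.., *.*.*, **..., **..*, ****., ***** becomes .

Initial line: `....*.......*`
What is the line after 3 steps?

step 1: ..*...*...*..
step 2: *...*...*...*
step 3: ..*...*...*..

..*...*...*..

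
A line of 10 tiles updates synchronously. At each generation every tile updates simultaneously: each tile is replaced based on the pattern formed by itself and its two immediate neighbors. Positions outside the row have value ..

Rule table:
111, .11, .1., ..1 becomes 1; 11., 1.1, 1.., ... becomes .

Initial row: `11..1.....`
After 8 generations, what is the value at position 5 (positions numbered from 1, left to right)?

.

1..11.....
1.11......
1.1.......
1.1.......  (fixed point — unchanged through generation 8)
position 5 holds .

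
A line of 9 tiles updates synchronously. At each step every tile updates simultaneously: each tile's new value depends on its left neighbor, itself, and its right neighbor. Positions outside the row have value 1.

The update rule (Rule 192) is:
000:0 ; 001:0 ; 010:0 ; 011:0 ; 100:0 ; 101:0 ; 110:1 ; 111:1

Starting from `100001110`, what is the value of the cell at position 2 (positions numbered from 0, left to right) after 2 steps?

0

100000110
100000010
position 2 holds 0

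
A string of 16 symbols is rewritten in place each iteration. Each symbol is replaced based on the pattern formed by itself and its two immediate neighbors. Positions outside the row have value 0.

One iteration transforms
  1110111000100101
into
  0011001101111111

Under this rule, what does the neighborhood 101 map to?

1

At position 3 the neighborhood is 101; the next row has 1 there.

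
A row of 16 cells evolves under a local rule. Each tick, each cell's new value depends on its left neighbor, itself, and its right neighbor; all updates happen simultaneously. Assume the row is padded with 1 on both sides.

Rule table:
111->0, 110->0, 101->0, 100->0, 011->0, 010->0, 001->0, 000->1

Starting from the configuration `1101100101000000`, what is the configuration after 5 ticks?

0000000000011110

0000000000011110
0111111111000000
0000000000011110  (repeats tick 1; period 2)
tick 5: 0000000000011110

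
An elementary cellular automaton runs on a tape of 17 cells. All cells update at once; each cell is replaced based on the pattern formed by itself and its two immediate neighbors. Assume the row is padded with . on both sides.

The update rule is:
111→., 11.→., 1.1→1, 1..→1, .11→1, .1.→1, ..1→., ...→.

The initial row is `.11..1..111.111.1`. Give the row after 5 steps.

.1.1..111111.....

step 1: .1.1.11.1..11..11
step 2: .11111.111.1.1.1.
step 3: .1....11..1111111
step 4: .11...1.1.1......
step 5: .1.1..111111.....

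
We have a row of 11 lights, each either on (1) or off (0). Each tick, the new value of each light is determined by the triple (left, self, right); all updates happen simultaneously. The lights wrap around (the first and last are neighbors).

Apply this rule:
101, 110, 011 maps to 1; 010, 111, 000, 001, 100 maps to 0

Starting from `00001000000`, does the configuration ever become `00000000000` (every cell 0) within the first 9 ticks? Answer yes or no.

tick 1: 00000000000
all cells are 0 at tick 1

yes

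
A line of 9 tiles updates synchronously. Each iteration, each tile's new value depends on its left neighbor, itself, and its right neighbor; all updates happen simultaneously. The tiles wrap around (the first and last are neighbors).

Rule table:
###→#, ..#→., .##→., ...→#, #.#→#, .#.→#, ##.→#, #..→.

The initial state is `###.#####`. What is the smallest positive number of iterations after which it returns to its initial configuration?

9

iteration 1: ####.####
iteration 2: #####.###
iteration 3: ######.##
iteration 4: #######.#
iteration 5: ########.
iteration 6: .########
iteration 7: #.#######
iteration 8: ##.######
iteration 9: ###.#####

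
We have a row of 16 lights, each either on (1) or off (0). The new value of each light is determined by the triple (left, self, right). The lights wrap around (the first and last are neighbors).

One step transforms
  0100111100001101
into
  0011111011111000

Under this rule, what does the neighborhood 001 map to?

At position 3 the neighborhood is 001; the next row has 1 there.

1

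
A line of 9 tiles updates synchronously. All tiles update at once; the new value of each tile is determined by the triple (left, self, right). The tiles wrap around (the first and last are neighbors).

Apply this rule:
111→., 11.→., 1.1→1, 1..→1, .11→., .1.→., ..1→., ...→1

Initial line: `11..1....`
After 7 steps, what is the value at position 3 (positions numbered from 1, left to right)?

1

..1..111.
1..1....1
.1..111..
..1....11
1..111...
.1....11.
..111...1
position 3 holds 1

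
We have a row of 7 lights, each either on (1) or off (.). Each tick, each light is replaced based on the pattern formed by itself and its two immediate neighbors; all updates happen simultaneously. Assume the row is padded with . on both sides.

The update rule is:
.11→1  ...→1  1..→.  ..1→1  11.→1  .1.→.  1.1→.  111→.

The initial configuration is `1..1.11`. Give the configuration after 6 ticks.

11.11..

tick 1: ..1..11
tick 2: 11..111
tick 3: 11.11.1
tick 4: 11.11..
tick 5: 11.11.1  (repeats tick 3; period 2)
tick 6: 11.11..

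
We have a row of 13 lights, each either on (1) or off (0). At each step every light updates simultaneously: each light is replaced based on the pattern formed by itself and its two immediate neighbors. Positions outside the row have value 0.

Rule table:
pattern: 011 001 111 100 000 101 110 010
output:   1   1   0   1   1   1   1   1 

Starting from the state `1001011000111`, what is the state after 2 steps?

1111111111101
1000000000111

1000000000111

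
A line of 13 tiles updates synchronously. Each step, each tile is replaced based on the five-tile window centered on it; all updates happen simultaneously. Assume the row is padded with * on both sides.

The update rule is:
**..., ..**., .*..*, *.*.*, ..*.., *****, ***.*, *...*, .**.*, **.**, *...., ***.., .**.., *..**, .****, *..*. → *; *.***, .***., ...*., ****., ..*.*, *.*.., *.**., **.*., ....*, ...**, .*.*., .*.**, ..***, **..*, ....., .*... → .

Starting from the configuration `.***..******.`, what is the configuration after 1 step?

*..*.*.***.**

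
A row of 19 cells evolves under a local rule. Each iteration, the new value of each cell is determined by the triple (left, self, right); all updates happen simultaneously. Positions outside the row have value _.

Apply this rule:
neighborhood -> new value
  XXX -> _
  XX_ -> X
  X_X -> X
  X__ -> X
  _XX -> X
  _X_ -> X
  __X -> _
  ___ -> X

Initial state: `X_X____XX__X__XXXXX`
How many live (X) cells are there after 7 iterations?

iteration 1: XXXXXX_XXX_XX_X___X
iteration 2: X____XXX_XXXXXXXX_X
iteration 3: XXXX_X_XXX______XXX
iteration 4: X__XXXXX_XXXXXX_X_X
iteration 5: XX_X___XXX____XXXXX
iteration 6: XXXXXX_X_XXXX_X___X
iteration 7: X____XXXXX__XXXXX_X
count of X: 12

12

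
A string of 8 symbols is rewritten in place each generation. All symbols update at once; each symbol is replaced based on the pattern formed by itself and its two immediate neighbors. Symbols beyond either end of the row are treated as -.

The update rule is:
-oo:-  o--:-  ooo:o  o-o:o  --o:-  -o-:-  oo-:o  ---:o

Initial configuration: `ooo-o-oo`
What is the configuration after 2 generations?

-ooo-o-o
--ooo-o-

--ooo-o-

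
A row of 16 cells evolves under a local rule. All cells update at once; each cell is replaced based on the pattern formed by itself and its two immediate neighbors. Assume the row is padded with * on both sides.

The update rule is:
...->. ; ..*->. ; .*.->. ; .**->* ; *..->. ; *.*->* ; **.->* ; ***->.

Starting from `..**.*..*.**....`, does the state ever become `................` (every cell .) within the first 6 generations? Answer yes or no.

yes

..***....***....
..*.*....*.*....
...*......*.....
................
all cells are . at generation 4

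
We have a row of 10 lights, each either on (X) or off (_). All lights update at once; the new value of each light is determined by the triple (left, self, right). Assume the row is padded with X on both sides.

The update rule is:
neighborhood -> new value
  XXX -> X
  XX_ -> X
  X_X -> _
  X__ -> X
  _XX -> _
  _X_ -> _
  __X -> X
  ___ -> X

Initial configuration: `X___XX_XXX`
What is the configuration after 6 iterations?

XXXX_X__XX
XXXX__XX_X
XXXXXX_X__
XXXXXX__XX
XXXXXXXX_X
XXXXXXXX__

XXXXXXXX__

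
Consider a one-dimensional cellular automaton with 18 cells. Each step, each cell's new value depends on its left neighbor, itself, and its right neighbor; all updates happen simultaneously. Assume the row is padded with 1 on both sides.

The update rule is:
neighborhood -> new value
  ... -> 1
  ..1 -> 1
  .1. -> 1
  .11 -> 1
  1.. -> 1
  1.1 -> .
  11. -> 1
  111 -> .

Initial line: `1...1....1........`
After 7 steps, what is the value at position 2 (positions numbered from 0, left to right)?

1

step 1: 111111111111111111
step 2: ..................
step 3: 111111111111111111  (repeats step 1; period 2)
step 7: 111111111111111111
position 2 holds 1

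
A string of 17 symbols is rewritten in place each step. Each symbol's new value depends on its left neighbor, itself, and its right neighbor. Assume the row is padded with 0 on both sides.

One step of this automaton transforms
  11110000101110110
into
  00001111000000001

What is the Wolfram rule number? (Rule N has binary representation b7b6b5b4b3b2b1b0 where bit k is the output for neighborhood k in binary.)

position 1: 111 → 0  (bit 7 = 0)
position 3: 110 → 0  (bit 6 = 0)
position 9: 101 → 0  (bit 5 = 0)
position 4: 100 → 1  (bit 4 = 1)
position 0: 011 → 0  (bit 3 = 0)
position 8: 010 → 0  (bit 2 = 0)
position 7: 001 → 1  (bit 1 = 1)
position 5: 000 → 1  (bit 0 = 1)
bits b7..b0 = 00010011 = 19

19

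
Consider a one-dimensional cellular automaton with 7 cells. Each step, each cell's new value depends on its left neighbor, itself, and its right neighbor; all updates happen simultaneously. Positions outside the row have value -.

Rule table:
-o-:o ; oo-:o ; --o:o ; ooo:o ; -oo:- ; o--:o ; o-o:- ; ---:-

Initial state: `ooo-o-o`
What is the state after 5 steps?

o-o-o-o

-oo-o-o
o-o-o-o
o-o-o-o  (fixed point — unchanged through step 5)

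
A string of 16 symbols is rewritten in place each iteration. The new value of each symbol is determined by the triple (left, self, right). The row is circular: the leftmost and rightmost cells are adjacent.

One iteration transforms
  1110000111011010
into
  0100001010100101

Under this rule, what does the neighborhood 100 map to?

At position 3 the neighborhood is 100; the next row has 0 there.

0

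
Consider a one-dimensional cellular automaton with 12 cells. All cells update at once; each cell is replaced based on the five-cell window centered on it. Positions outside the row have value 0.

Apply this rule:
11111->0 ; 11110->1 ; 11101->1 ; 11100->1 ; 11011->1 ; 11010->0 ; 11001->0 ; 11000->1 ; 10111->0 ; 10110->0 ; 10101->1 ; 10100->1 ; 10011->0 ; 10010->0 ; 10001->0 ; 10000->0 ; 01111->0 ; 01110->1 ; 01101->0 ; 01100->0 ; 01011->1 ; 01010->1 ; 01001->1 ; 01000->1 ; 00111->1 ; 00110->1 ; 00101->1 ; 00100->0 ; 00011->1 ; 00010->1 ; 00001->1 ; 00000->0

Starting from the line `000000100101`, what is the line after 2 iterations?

iteration 1: 000011010111
iteration 2: 001110011011

001110011011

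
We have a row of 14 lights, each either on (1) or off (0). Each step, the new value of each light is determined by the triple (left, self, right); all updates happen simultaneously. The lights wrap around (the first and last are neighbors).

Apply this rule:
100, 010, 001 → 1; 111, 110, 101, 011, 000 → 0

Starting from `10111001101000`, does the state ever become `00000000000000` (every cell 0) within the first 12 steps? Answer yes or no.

yes

10000110001101
01001001010000
11111111011000
00000000000101
10000000001101
01000000010000
11100000111000
00010001000101
10111011101101
00000000000000
all cells are 0 at step 10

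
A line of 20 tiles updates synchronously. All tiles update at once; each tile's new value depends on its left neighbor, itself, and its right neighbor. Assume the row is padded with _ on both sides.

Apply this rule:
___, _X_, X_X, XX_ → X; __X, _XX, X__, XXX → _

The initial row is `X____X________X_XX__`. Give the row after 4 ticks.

__X_X_XX__X___X_XX_X

tick 1: X_XX_X_XXXXXX_XX_X_X
tick 2: XX_XXXX_____XX_XXXXX
tick 3: _XX___X_XXX__XX____X
tick 4: __X_X_XX__X___X_XX_X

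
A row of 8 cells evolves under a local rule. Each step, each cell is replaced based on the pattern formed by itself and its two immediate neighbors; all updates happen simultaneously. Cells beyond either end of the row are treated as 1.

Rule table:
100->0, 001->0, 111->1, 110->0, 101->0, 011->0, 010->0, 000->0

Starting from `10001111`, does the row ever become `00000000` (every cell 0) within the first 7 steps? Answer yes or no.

yes

00000111
00000011
00000001
00000000
all cells are 0 at step 4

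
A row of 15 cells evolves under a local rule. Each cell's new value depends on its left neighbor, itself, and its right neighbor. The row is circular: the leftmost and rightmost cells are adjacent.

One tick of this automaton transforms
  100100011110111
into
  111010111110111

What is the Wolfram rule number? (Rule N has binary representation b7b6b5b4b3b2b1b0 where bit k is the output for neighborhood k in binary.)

218

position 8: 111 → 1  (bit 7 = 1)
position 0: 110 → 1  (bit 6 = 1)
position 11: 101 → 0  (bit 5 = 0)
position 1: 100 → 1  (bit 4 = 1)
position 7: 011 → 1  (bit 3 = 1)
position 3: 010 → 0  (bit 2 = 0)
position 2: 001 → 1  (bit 1 = 1)
position 5: 000 → 0  (bit 0 = 0)
bits b7..b0 = 11011010 = 218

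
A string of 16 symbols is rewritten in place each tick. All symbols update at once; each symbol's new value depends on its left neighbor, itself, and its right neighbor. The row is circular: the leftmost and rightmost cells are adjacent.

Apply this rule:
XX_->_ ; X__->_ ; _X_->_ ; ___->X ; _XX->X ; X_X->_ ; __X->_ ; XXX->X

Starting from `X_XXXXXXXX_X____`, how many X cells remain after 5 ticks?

tick 1: __XXXXXXX____XX_
tick 2: X_XXXXXX__XX_X__
tick 3: __XXXXX___X_____
tick 4: X_XXXX__X___XXXX
tick 5: __XXX_____X_XXXX
count of X: 8

8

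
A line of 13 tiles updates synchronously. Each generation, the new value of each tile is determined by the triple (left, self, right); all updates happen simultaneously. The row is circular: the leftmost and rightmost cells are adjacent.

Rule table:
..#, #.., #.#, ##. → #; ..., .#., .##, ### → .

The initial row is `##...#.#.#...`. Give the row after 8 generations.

generation 1: .##.#.#.#.#.#
generation 2: #.##.#.#.#.#.
generation 3: .#.##.#.#.#.#
generation 4: #.#.##.#.#.#.
generation 5: .#.#.##.#.#.#
generation 6: #.#.#.##.#.#.
generation 7: .#.#.#.##.#.#
generation 8: #.#.#.#.##.#.

#.#.#.#.##.#.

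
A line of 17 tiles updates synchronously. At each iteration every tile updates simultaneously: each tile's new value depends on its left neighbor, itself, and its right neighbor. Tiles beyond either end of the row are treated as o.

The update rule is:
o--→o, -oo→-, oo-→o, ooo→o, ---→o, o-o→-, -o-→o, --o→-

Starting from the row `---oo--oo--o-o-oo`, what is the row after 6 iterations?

oooooo-o-oo--o-o-

oo--oo--oo-o-o--o
ooo--oo--o-o-oo--
oooo--oo-o-o--oo-
ooooo--o-o-oo--o-
oooooo-o-o--oo-o-
oooooo-o-oo--o-o-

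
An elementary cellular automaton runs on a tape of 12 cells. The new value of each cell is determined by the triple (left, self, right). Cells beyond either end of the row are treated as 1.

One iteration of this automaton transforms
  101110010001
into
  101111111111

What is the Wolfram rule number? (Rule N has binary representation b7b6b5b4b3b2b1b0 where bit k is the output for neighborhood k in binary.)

position 3: 111 → 1  (bit 7 = 1)
position 0: 110 → 1  (bit 6 = 1)
position 1: 101 → 0  (bit 5 = 0)
position 5: 100 → 1  (bit 4 = 1)
position 2: 011 → 1  (bit 3 = 1)
position 7: 010 → 1  (bit 2 = 1)
position 6: 001 → 1  (bit 1 = 1)
position 9: 000 → 1  (bit 0 = 1)
bits b7..b0 = 11011111 = 223

223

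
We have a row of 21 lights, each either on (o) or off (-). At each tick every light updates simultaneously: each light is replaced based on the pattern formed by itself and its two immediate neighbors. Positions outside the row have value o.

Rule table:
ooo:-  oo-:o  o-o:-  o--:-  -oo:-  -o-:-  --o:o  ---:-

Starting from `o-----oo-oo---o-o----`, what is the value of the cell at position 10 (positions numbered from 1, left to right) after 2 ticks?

o----o-o--o--o------o
o---o----o--o------o-
position 10 holds o

o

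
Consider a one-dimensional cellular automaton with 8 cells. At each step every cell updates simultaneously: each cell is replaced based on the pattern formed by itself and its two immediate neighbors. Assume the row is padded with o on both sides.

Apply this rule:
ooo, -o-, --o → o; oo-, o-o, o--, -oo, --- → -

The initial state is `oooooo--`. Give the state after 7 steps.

-oo--oo-

ooooo--o
oooo--o-
ooo--oo-
oo--o---
o--oo--o
--o---o-
-oo--oo-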